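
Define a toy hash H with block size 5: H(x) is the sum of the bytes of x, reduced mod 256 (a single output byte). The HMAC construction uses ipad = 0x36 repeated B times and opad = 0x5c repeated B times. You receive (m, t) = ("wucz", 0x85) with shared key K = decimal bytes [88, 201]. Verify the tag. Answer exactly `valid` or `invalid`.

Key decimal bytes [88, 201] = 58 c9 is 2 bytes ≤ B = 5; zero-pad to 5 bytes: K' = 58 c9 00 00 00.
K' ⊕ ipad = 6e ff 36 36 36; K' ⊕ opad = 04 95 5c 5c 5c.
Inner hash: sum = 110+255+54+54+54+119+117+99+122 = 984; mod 256 = 216 → d8.
Outer hash (recomputed tag): sum = 4+149+92+92+92+216 = 645; mod 256 = 133 → 85.
Recomputed tag = 85; claimed = 85 → match.

valid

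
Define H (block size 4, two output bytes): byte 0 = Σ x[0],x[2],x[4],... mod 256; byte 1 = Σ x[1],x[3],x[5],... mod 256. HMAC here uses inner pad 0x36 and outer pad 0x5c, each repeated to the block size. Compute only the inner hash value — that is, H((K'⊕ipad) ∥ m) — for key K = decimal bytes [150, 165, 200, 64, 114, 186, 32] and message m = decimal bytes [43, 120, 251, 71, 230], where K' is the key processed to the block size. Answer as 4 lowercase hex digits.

089e

Key decimal bytes [150, 165, 200, 64, 114, 186, 32] = 96 a5 c8 40 72 ba 20 is 7 bytes > B = 4, so hash it first: H(key) = f0 9f, then zero-pad to 4 bytes: K' = f0 9f 00 00.
K' ⊕ ipad = c6 a9 36 36.
Inner input = c6 a9 36 36 ∥ 2b 78 fb 47 e6.
Inner hash: even-index sum = 776 mod 256 = 8; odd-index sum = 414 mod 256 = 158 → 08 9e.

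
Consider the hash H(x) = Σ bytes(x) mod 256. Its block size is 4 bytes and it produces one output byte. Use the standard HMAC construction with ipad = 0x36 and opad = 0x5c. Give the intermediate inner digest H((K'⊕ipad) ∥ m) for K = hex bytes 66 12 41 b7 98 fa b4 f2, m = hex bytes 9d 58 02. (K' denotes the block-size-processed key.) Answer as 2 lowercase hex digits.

Key hex bytes 66 12 41 b7 98 fa b4 f2 is 8 bytes > B = 4, so hash it first: H(key) = a8, then zero-pad to 4 bytes: K' = a8 00 00 00.
K' ⊕ ipad = 9e 36 36 36.
Inner input = 9e 36 36 36 ∥ 9d 58 02.
Inner hash: sum = 158+54+54+54+157+88+2 = 567; mod 256 = 55 → 37.

37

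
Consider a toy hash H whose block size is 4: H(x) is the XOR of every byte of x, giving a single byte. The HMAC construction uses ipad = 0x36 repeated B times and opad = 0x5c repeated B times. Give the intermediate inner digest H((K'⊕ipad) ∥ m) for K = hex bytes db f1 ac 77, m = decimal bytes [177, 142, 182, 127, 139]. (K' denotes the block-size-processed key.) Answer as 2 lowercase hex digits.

Key hex bytes db f1 ac 77 is exactly B = 4 bytes: K' = db f1 ac 77.
K' ⊕ ipad = ed c7 9a 41.
Inner input = ed c7 9a 41 ∥ b1 8e b6 7f 8b.
Inner hash: XOR ed⊕c7⊕9a⊕41⊕b1⊕8e⊕b6⊕7f⊕8b = 8c.

8c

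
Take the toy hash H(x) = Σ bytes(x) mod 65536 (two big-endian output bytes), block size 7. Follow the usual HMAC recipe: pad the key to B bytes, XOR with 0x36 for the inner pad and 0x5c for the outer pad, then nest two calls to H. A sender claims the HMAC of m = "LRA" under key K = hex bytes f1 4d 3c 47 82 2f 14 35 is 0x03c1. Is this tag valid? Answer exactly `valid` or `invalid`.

Key hex bytes f1 4d 3c 47 82 2f 14 35 is 8 bytes > B = 7, so hash it first: H(key) = 02 bb, then zero-pad to 7 bytes: K' = 02 bb 00 00 00 00 00.
K' ⊕ ipad = 34 8d 36 36 36 36 36; K' ⊕ opad = 5e e7 5c 5c 5c 5c 5c.
Inner hash: sum = 52+141+54+54+54+54+54+76+82+65 = 686 → 02 ae.
Outer hash (recomputed tag): sum = 94+231+92+92+92+92+92+2+174 = 961 → 03 c1.
Recomputed tag = 03c1; claimed = 03c1 → match.

valid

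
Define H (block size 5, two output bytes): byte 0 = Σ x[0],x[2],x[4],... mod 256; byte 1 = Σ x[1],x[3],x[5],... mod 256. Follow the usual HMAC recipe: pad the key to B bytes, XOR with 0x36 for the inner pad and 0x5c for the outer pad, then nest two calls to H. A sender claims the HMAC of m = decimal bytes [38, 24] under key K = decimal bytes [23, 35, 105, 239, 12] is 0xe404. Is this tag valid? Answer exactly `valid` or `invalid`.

valid

Key decimal bytes [23, 35, 105, 239, 12] = 17 23 69 ef 0c is exactly B = 5 bytes: K' = 17 23 69 ef 0c.
K' ⊕ ipad = 21 15 5f d9 3a; K' ⊕ opad = 4b 7f 35 b3 50.
Inner hash: even-index sum = 210 mod 256 = 210; odd-index sum = 276 mod 256 = 20 → d2 14.
Outer hash (recomputed tag): even-index sum = 228 mod 256 = 228; odd-index sum = 516 mod 256 = 4 → e4 04.
Recomputed tag = e404; claimed = e404 → match.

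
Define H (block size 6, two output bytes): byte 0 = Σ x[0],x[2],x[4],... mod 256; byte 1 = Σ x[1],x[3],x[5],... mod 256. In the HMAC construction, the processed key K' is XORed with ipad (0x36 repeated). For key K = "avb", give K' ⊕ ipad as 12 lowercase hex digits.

Key "avb" = 61 76 62 is 3 bytes ≤ B = 6; zero-pad to 6 bytes: K' = 61 76 62 00 00 00.
XOR each byte with 0x36: 61⊕36=57, 76⊕36=40, 62⊕36=54, 00⊕36=36, 00⊕36=36, 00⊕36=36.

574054363636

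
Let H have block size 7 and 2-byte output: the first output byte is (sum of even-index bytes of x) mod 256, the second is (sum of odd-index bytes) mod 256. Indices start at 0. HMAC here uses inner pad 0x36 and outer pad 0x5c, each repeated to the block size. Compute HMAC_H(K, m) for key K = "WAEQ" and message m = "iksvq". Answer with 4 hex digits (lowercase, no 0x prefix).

Key "WAEQ" = 57 41 45 51 is 4 bytes ≤ B = 7; zero-pad to 7 bytes: K' = 57 41 45 51 00 00 00.
K' ⊕ ipad = 61 77 73 67 36 36 36.  K' ⊕ opad = 0b 1d 19 0d 5c 5c 5c.
Inner input = (K'⊕ipad) ∥ m = 61 77 73 67 36 36 36 ∥ 69 6b 73 76 71.
Inner hash: even-index sum = 545 mod 256 = 33; odd-index sum = 609 mod 256 = 97 → 21 61.
Outer input = (K'⊕opad) ∥ inner = 0b 1d 19 0d 5c 5c 5c ∥ 21 61.
Outer hash (tag): even-index sum = 317 mod 256 = 61; odd-index sum = 167 mod 256 = 167 → 3d a7.

3da7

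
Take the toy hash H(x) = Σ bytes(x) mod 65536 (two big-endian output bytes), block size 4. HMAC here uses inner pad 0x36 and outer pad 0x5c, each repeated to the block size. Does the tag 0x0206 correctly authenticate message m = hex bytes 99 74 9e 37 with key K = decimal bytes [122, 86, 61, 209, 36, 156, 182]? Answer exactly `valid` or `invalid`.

valid

Key decimal bytes [122, 86, 61, 209, 36, 156, 182] = 7a 56 3d d1 24 9c b6 is 7 bytes > B = 4, so hash it first: H(key) = 03 54, then zero-pad to 4 bytes: K' = 03 54 00 00.
K' ⊕ ipad = 35 62 36 36; K' ⊕ opad = 5f 08 5c 5c.
Inner hash: sum = 53+98+54+54+153+116+158+55 = 741 → 02 e5.
Outer hash (recomputed tag): sum = 95+8+92+92+2+229 = 518 → 02 06.
Recomputed tag = 0206; claimed = 0206 → match.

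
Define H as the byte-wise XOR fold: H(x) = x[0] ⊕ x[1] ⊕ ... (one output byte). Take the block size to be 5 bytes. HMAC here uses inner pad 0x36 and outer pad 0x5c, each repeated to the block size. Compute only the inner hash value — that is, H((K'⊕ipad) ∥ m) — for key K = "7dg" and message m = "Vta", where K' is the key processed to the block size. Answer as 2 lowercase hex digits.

41

Key "7dg" = 37 64 67 is 3 bytes ≤ B = 5; zero-pad to 5 bytes: K' = 37 64 67 00 00.
K' ⊕ ipad = 01 52 51 36 36.
Inner input = 01 52 51 36 36 ∥ 56 74 61.
Inner hash: XOR 01⊕52⊕51⊕36⊕36⊕56⊕74⊕61 = 41.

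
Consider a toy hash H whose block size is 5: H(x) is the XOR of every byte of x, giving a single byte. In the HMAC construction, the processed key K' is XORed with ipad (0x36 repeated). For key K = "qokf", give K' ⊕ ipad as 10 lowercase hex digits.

Key "qokf" = 71 6f 6b 66 is 4 bytes ≤ B = 5; zero-pad to 5 bytes: K' = 71 6f 6b 66 00.
XOR each byte with 0x36: 71⊕36=47, 6f⊕36=59, 6b⊕36=5d, 66⊕36=50, 00⊕36=36.

47595d5036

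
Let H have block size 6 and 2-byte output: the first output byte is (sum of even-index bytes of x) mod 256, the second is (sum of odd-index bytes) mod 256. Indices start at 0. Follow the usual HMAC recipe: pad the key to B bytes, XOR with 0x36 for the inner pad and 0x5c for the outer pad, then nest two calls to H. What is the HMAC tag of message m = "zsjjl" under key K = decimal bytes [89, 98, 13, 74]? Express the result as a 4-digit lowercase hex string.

e293

Key decimal bytes [89, 98, 13, 74] = 59 62 0d 4a is 4 bytes ≤ B = 6; zero-pad to 6 bytes: K' = 59 62 0d 4a 00 00.
K' ⊕ ipad = 6f 54 3b 7c 36 36.  K' ⊕ opad = 05 3e 51 16 5c 5c.
Inner input = (K'⊕ipad) ∥ m = 6f 54 3b 7c 36 36 ∥ 7a 73 6a 6a 6c.
Inner hash: even-index sum = 560 mod 256 = 48; odd-index sum = 483 mod 256 = 227 → 30 e3.
Outer input = (K'⊕opad) ∥ inner = 05 3e 51 16 5c 5c ∥ 30 e3.
Outer hash (tag): even-index sum = 226 mod 256 = 226; odd-index sum = 403 mod 256 = 147 → e2 93.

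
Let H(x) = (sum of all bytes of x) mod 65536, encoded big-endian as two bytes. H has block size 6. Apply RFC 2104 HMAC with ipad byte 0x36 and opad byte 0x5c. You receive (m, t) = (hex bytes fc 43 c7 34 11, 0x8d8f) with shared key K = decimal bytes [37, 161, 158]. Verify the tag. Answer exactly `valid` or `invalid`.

Key decimal bytes [37, 161, 158] = 25 a1 9e is 3 bytes ≤ B = 6; zero-pad to 6 bytes: K' = 25 a1 9e 00 00 00.
K' ⊕ ipad = 13 97 a8 36 36 36; K' ⊕ opad = 79 fd c2 5c 5c 5c.
Inner hash: sum = 19+151+168+54+54+54+252+67+199+52+17 = 1087 → 04 3f.
Outer hash (recomputed tag): sum = 121+253+194+92+92+92+4+63 = 911 → 03 8f.
Recomputed tag = 038f; claimed = 8d8f → mismatch.

invalid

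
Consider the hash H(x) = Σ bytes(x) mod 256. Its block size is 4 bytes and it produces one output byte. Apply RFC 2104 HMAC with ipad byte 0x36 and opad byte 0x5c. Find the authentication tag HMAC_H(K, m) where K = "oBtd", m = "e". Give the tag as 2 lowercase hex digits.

Key "oBtd" = 6f 42 74 64 is exactly B = 4 bytes: K' = 6f 42 74 64.
K' ⊕ ipad = 59 74 42 52.  K' ⊕ opad = 33 1e 28 38.
Inner input = (K'⊕ipad) ∥ m = 59 74 42 52 ∥ 65.
Inner hash: sum = 89+116+66+82+101 = 454; mod 256 = 198 → c6.
Outer input = (K'⊕opad) ∥ inner = 33 1e 28 38 ∥ c6.
Outer hash (tag): sum = 51+30+40+56+198 = 375; mod 256 = 119 → 77.

77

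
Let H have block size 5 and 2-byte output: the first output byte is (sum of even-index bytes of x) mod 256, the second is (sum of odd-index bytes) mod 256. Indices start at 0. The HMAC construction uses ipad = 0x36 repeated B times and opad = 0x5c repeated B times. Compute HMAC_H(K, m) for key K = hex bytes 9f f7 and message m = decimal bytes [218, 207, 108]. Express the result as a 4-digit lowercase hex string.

Key hex bytes 9f f7 is 2 bytes ≤ B = 5; zero-pad to 5 bytes: K' = 9f f7 00 00 00.
K' ⊕ ipad = a9 c1 36 36 36.  K' ⊕ opad = c3 ab 5c 5c 5c.
Inner input = (K'⊕ipad) ∥ m = a9 c1 36 36 36 ∥ da cf 6c.
Inner hash: even-index sum = 484 mod 256 = 228; odd-index sum = 573 mod 256 = 61 → e4 3d.
Outer input = (K'⊕opad) ∥ inner = c3 ab 5c 5c 5c ∥ e4 3d.
Outer hash (tag): even-index sum = 440 mod 256 = 184; odd-index sum = 491 mod 256 = 235 → b8 eb.

b8eb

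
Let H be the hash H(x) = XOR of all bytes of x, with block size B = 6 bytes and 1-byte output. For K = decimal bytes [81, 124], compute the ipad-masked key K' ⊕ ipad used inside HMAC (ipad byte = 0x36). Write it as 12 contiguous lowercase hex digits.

674a36363636

Key decimal bytes [81, 124] = 51 7c is 2 bytes ≤ B = 6; zero-pad to 6 bytes: K' = 51 7c 00 00 00 00.
XOR each byte with 0x36: 51⊕36=67, 7c⊕36=4a, 00⊕36=36, 00⊕36=36, 00⊕36=36, 00⊕36=36.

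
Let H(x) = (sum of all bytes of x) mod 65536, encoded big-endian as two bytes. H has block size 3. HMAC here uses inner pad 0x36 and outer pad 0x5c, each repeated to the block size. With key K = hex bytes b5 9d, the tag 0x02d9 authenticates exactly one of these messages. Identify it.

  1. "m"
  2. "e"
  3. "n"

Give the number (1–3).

Key hex bytes b5 9d is 2 bytes ≤ B = 3; zero-pad to 3 bytes: K' = b5 9d 00.
K' ⊕ ipad = 83 ab 36; K' ⊕ opad = e9 c1 5c.
m1: inner = H(83 ab 36 6d) = 01 d1; tag = H(e9 c1 5c 01 d1) = 02d8
m2: inner = H(83 ab 36 65) = 01 c9; tag = H(e9 c1 5c 01 c9) = 02d0
m3: inner = H(83 ab 36 6e) = 01 d2; tag = H(e9 c1 5c 01 d2) = 02d9 ← matches

3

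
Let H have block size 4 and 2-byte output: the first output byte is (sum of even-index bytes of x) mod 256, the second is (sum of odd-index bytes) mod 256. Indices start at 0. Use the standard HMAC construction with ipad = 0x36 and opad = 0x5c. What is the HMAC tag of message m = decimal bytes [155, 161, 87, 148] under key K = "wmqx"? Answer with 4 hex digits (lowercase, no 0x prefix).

Key "wmqx" = 77 6d 71 78 is exactly B = 4 bytes: K' = 77 6d 71 78.
K' ⊕ ipad = 41 5b 47 4e.  K' ⊕ opad = 2b 31 2d 24.
Inner input = (K'⊕ipad) ∥ m = 41 5b 47 4e ∥ 9b a1 57 94.
Inner hash: even-index sum = 378 mod 256 = 122; odd-index sum = 478 mod 256 = 222 → 7a de.
Outer input = (K'⊕opad) ∥ inner = 2b 31 2d 24 ∥ 7a de.
Outer hash (tag): even-index sum = 210 mod 256 = 210; odd-index sum = 307 mod 256 = 51 → d2 33.

d233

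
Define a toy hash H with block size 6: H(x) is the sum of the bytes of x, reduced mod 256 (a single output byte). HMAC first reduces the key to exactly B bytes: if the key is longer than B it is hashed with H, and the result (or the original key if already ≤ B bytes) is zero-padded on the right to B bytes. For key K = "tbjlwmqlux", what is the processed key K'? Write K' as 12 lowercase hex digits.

|K| = 10 > B = 6, so first hash the key.
H(K): sum = 116+98+106+108+119+109+113+108+117+120 = 1114; mod 256 = 90 → 5a.
Zero-pad H(K) = 5a to 6 bytes: K' = 5a 00 00 00 00 00.

5a0000000000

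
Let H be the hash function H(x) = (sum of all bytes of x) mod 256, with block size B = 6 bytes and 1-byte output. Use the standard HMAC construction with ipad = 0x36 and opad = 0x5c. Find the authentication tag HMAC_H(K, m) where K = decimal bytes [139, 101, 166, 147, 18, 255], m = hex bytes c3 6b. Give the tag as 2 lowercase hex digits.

2a

Key decimal bytes [139, 101, 166, 147, 18, 255] = 8b 65 a6 93 12 ff is exactly B = 6 bytes: K' = 8b 65 a6 93 12 ff.
K' ⊕ ipad = bd 53 90 a5 24 c9.  K' ⊕ opad = d7 39 fa cf 4e a3.
Inner input = (K'⊕ipad) ∥ m = bd 53 90 a5 24 c9 ∥ c3 6b.
Inner hash: sum = 189+83+144+165+36+201+195+107 = 1120; mod 256 = 96 → 60.
Outer input = (K'⊕opad) ∥ inner = d7 39 fa cf 4e a3 ∥ 60.
Outer hash (tag): sum = 215+57+250+207+78+163+96 = 1066; mod 256 = 42 → 2a.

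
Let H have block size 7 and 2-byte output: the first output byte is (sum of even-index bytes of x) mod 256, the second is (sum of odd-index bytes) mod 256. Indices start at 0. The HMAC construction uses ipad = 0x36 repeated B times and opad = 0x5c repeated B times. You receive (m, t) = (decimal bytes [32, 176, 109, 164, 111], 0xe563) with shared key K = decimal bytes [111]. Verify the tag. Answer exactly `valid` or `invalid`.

Key decimal bytes [111] = 6f is 1 byte ≤ B = 7; zero-pad to 7 bytes: K' = 6f 00 00 00 00 00 00.
K' ⊕ ipad = 59 36 36 36 36 36 36; K' ⊕ opad = 33 5c 5c 5c 5c 5c 5c.
Inner hash: even-index sum = 591 mod 256 = 79; odd-index sum = 414 mod 256 = 158 → 4f 9e.
Outer hash (recomputed tag): even-index sum = 485 mod 256 = 229; odd-index sum = 355 mod 256 = 99 → e5 63.
Recomputed tag = e563; claimed = e563 → match.

valid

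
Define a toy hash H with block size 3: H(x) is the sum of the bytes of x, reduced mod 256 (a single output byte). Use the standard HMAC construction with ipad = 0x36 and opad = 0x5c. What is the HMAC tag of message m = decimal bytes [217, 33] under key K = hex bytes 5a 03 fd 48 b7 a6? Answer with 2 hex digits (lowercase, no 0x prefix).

8a

Key hex bytes 5a 03 fd 48 b7 a6 is 6 bytes > B = 3, so hash it first: H(key) = ff, then zero-pad to 3 bytes: K' = ff 00 00.
K' ⊕ ipad = c9 36 36.  K' ⊕ opad = a3 5c 5c.
Inner input = (K'⊕ipad) ∥ m = c9 36 36 ∥ d9 21.
Inner hash: sum = 201+54+54+217+33 = 559; mod 256 = 47 → 2f.
Outer input = (K'⊕opad) ∥ inner = a3 5c 5c ∥ 2f.
Outer hash (tag): sum = 163+92+92+47 = 394; mod 256 = 138 → 8a.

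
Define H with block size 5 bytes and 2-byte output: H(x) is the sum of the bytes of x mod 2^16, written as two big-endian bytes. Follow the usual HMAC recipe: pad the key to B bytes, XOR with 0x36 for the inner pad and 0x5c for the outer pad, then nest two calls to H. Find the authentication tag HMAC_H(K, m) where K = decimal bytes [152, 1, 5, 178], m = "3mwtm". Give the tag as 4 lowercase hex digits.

0391

Key decimal bytes [152, 1, 5, 178] = 98 01 05 b2 is 4 bytes ≤ B = 5; zero-pad to 5 bytes: K' = 98 01 05 b2 00.
K' ⊕ ipad = ae 37 33 84 36.  K' ⊕ opad = c4 5d 59 ee 5c.
Inner input = (K'⊕ipad) ∥ m = ae 37 33 84 36 ∥ 33 6d 77 74 6d.
Inner hash: sum = 174+55+51+132+54+51+109+119+116+109 = 970 → 03 ca.
Outer input = (K'⊕opad) ∥ inner = c4 5d 59 ee 5c ∥ 03 ca.
Outer hash (tag): sum = 196+93+89+238+92+3+202 = 913 → 03 91.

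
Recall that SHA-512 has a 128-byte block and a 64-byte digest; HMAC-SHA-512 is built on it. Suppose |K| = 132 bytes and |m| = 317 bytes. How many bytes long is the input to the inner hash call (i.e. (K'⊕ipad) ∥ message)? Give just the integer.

445

Key is 132 > 128 bytes, so it is hashed to 64 bytes then zero-padded to 128: |K'| = 128.
Inner input = (K'⊕ipad) ∥ m → 128 + 317 = 445 bytes.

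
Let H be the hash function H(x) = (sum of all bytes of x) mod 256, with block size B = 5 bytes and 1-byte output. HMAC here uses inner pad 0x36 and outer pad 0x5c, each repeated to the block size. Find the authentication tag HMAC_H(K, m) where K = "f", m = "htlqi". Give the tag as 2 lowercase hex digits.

Key "f" = 66 is 1 byte ≤ B = 5; zero-pad to 5 bytes: K' = 66 00 00 00 00.
K' ⊕ ipad = 50 36 36 36 36.  K' ⊕ opad = 3a 5c 5c 5c 5c.
Inner input = (K'⊕ipad) ∥ m = 50 36 36 36 36 ∥ 68 74 6c 71 69.
Inner hash: sum = 80+54+54+54+54+104+116+108+113+105 = 842; mod 256 = 74 → 4a.
Outer input = (K'⊕opad) ∥ inner = 3a 5c 5c 5c 5c ∥ 4a.
Outer hash (tag): sum = 58+92+92+92+92+74 = 500; mod 256 = 244 → f4.

f4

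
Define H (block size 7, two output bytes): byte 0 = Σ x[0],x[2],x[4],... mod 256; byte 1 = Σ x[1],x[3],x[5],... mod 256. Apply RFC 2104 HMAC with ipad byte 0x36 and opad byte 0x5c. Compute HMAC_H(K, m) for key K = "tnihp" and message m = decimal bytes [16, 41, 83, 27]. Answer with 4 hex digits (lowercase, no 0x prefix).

Key "tnihp" = 74 6e 69 68 70 is 5 bytes ≤ B = 7; zero-pad to 7 bytes: K' = 74 6e 69 68 70 00 00.
K' ⊕ ipad = 42 58 5f 5e 46 36 36.  K' ⊕ opad = 28 32 35 34 2c 5c 5c.
Inner input = (K'⊕ipad) ∥ m = 42 58 5f 5e 46 36 36 ∥ 10 29 53 1b.
Inner hash: even-index sum = 353 mod 256 = 97; odd-index sum = 335 mod 256 = 79 → 61 4f.
Outer input = (K'⊕opad) ∥ inner = 28 32 35 34 2c 5c 5c ∥ 61 4f.
Outer hash (tag): even-index sum = 308 mod 256 = 52; odd-index sum = 291 mod 256 = 35 → 34 23.

3423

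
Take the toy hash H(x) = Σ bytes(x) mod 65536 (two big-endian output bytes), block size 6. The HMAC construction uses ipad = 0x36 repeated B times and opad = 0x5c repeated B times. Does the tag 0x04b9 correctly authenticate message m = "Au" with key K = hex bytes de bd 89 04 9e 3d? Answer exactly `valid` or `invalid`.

Key hex bytes de bd 89 04 9e 3d is exactly B = 6 bytes: K' = de bd 89 04 9e 3d.
K' ⊕ ipad = e8 8b bf 32 a8 0b; K' ⊕ opad = 82 e1 d5 58 c2 61.
Inner hash: sum = 232+139+191+50+168+11+65+117 = 973 → 03 cd.
Outer hash (recomputed tag): sum = 130+225+213+88+194+97+3+205 = 1155 → 04 83.
Recomputed tag = 0483; claimed = 04b9 → mismatch.

invalid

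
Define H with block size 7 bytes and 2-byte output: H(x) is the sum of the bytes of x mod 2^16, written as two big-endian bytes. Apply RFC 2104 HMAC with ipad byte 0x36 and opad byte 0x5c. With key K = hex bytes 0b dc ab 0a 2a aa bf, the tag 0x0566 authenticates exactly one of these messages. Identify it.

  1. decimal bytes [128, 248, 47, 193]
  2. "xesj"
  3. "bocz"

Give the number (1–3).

3

Key hex bytes 0b dc ab 0a 2a aa bf is exactly B = 7 bytes: K' = 0b dc ab 0a 2a aa bf.
K' ⊕ ipad = 3d ea 9d 3c 1c 9c 89; K' ⊕ opad = 57 80 f7 56 76 f6 e3.
m1: inner = H(3d ea 9d 3c 1c 9c 89 80 f8 2f c1) = 05 a9; tag = H(57 80 f7 56 76 f6 e3 05 a9) = 0521
m2: inner = H(3d ea 9d 3c 1c 9c 89 78 65 73 6a) = 04 fb; tag = H(57 80 f7 56 76 f6 e3 04 fb) = 0572
m3: inner = H(3d ea 9d 3c 1c 9c 89 62 6f 63 7a) = 04 ef; tag = H(57 80 f7 56 76 f6 e3 04 ef) = 0566 ← matches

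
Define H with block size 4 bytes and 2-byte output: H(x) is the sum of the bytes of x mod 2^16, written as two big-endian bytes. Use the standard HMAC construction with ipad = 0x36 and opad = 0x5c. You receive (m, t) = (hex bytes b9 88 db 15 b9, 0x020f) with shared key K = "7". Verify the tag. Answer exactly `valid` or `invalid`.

valid

Key "7" = 37 is 1 byte ≤ B = 4; zero-pad to 4 bytes: K' = 37 00 00 00.
K' ⊕ ipad = 01 36 36 36; K' ⊕ opad = 6b 5c 5c 5c.
Inner hash: sum = 1+54+54+54+185+136+219+21+185 = 909 → 03 8d.
Outer hash (recomputed tag): sum = 107+92+92+92+3+141 = 527 → 02 0f.
Recomputed tag = 020f; claimed = 020f → match.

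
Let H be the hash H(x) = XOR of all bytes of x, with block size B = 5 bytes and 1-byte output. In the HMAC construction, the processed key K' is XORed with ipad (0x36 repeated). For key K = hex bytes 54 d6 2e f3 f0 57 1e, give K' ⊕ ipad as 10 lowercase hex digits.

d036363636

Key hex bytes 54 d6 2e f3 f0 57 1e is 7 bytes > B = 5, so hash it first: H(key) = e6, then zero-pad to 5 bytes: K' = e6 00 00 00 00.
XOR each byte with 0x36: e6⊕36=d0, 00⊕36=36, 00⊕36=36, 00⊕36=36, 00⊕36=36.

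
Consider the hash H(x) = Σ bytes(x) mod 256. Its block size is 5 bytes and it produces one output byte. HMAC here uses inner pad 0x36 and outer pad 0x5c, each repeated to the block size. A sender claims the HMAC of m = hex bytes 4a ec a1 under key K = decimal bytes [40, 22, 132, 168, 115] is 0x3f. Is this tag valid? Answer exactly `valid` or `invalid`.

invalid

Key decimal bytes [40, 22, 132, 168, 115] = 28 16 84 a8 73 is exactly B = 5 bytes: K' = 28 16 84 a8 73.
K' ⊕ ipad = 1e 20 b2 9e 45; K' ⊕ opad = 74 4a d8 f4 2f.
Inner hash: sum = 30+32+178+158+69+74+236+161 = 938; mod 256 = 170 → aa.
Outer hash (recomputed tag): sum = 116+74+216+244+47+170 = 867; mod 256 = 99 → 63.
Recomputed tag = 63; claimed = 3f → mismatch.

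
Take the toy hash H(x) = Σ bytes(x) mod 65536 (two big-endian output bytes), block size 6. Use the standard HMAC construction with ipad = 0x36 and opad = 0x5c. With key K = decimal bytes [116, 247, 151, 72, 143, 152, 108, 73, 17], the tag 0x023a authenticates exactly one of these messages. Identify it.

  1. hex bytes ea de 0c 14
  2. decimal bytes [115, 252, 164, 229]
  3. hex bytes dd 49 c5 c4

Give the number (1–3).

2

Key decimal bytes [116, 247, 151, 72, 143, 152, 108, 73, 17] = 74 f7 97 48 8f 98 6c 49 11 is 9 bytes > B = 6, so hash it first: H(key) = 04 37, then zero-pad to 6 bytes: K' = 04 37 00 00 00 00.
K' ⊕ ipad = 32 01 36 36 36 36; K' ⊕ opad = 58 6b 5c 5c 5c 5c.
m1: inner = H(32 01 36 36 36 36 ea de 0c 14) = 02 f3; tag = H(58 6b 5c 5c 5c 5c 02 f3) = 0328
m2: inner = H(32 01 36 36 36 36 73 fc a4 e5) = 04 03; tag = H(58 6b 5c 5c 5c 5c 04 03) = 023a ← matches
m3: inner = H(32 01 36 36 36 36 dd 49 c5 c4) = 03 ba; tag = H(58 6b 5c 5c 5c 5c 03 ba) = 02f0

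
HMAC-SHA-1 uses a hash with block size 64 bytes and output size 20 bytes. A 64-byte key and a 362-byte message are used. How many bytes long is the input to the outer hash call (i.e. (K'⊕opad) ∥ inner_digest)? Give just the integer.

Key is 64 ≤ 64 bytes, zero-padded: |K'| = 64.
Outer input = (K'⊕opad) ∥ H(inner) → 64 + 20 = 84 bytes.

84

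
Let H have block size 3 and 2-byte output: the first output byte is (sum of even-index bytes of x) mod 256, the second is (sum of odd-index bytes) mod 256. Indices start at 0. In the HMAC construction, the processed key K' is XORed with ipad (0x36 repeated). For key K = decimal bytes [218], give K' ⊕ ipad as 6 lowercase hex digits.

ec3636

Key decimal bytes [218] = da is 1 byte ≤ B = 3; zero-pad to 3 bytes: K' = da 00 00.
XOR each byte with 0x36: da⊕36=ec, 00⊕36=36, 00⊕36=36.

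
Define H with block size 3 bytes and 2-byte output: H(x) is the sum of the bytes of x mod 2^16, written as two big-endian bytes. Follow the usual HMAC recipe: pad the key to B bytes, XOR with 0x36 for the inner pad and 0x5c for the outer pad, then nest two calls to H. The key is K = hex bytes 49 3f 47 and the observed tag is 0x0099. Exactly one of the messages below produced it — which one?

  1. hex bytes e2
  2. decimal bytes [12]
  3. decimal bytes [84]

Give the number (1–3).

Key hex bytes 49 3f 47 is exactly B = 3 bytes: K' = 49 3f 47.
K' ⊕ ipad = 7f 09 71; K' ⊕ opad = 15 63 1b.
m1: inner = H(7f 09 71 e2) = 01 db; tag = H(15 63 1b 01 db) = 016f
m2: inner = H(7f 09 71 0c) = 01 05; tag = H(15 63 1b 01 05) = 0099 ← matches
m3: inner = H(7f 09 71 54) = 01 4d; tag = H(15 63 1b 01 4d) = 00e1

2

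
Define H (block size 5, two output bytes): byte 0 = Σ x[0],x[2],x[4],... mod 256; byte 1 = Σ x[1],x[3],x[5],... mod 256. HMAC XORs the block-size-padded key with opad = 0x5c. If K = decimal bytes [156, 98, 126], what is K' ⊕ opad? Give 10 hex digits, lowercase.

Key decimal bytes [156, 98, 126] = 9c 62 7e is 3 bytes ≤ B = 5; zero-pad to 5 bytes: K' = 9c 62 7e 00 00.
XOR each byte with 0x5c: 9c⊕5c=c0, 62⊕5c=3e, 7e⊕5c=22, 00⊕5c=5c, 00⊕5c=5c.

c03e225c5c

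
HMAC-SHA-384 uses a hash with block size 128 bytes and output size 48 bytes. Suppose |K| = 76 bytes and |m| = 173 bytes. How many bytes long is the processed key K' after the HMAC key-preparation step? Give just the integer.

128

Key is 76 ≤ 128 bytes, zero-padded: |K'| = 128.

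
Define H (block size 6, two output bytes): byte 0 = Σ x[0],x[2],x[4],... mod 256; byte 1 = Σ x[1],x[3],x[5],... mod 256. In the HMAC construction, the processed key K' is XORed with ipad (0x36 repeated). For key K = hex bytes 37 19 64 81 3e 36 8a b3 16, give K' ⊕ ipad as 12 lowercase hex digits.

4fb536363636

Key hex bytes 37 19 64 81 3e 36 8a b3 16 is 9 bytes > B = 6, so hash it first: H(key) = 79 83, then zero-pad to 6 bytes: K' = 79 83 00 00 00 00.
XOR each byte with 0x36: 79⊕36=4f, 83⊕36=b5, 00⊕36=36, 00⊕36=36, 00⊕36=36, 00⊕36=36.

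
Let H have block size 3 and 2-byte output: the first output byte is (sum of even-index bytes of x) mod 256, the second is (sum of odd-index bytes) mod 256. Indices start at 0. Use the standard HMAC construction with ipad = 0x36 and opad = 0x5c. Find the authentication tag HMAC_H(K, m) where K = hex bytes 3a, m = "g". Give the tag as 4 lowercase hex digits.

5f9e

Key hex bytes 3a is 1 byte ≤ B = 3; zero-pad to 3 bytes: K' = 3a 00 00.
K' ⊕ ipad = 0c 36 36.  K' ⊕ opad = 66 5c 5c.
Inner input = (K'⊕ipad) ∥ m = 0c 36 36 ∥ 67.
Inner hash: even-index sum = 66 mod 256 = 66; odd-index sum = 157 mod 256 = 157 → 42 9d.
Outer input = (K'⊕opad) ∥ inner = 66 5c 5c ∥ 42 9d.
Outer hash (tag): even-index sum = 351 mod 256 = 95; odd-index sum = 158 mod 256 = 158 → 5f 9e.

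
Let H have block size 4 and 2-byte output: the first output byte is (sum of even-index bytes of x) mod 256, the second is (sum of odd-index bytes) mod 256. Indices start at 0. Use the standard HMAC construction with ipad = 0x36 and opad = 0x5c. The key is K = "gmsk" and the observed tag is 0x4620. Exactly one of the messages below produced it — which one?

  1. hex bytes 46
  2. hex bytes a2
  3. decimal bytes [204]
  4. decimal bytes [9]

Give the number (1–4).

Key "gmsk" = 67 6d 73 6b is exactly B = 4 bytes: K' = 67 6d 73 6b.
K' ⊕ ipad = 51 5b 45 5d; K' ⊕ opad = 3b 31 2f 37.
m1: inner = H(51 5b 45 5d 46) = dc b8; tag = H(3b 31 2f 37 dc b8) = 4620 ← matches
m2: inner = H(51 5b 45 5d a2) = 38 b8; tag = H(3b 31 2f 37 38 b8) = a220
m3: inner = H(51 5b 45 5d cc) = 62 b8; tag = H(3b 31 2f 37 62 b8) = cc20
m4: inner = H(51 5b 45 5d 09) = 9f b8; tag = H(3b 31 2f 37 9f b8) = 0920

1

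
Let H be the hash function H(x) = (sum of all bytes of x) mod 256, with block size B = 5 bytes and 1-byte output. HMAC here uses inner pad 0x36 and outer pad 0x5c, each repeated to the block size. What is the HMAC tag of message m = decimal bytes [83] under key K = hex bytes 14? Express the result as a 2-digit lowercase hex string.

05

Key hex bytes 14 is 1 byte ≤ B = 5; zero-pad to 5 bytes: K' = 14 00 00 00 00.
K' ⊕ ipad = 22 36 36 36 36.  K' ⊕ opad = 48 5c 5c 5c 5c.
Inner input = (K'⊕ipad) ∥ m = 22 36 36 36 36 ∥ 53.
Inner hash: sum = 34+54+54+54+54+83 = 333; mod 256 = 77 → 4d.
Outer input = (K'⊕opad) ∥ inner = 48 5c 5c 5c 5c ∥ 4d.
Outer hash (tag): sum = 72+92+92+92+92+77 = 517; mod 256 = 5 → 05.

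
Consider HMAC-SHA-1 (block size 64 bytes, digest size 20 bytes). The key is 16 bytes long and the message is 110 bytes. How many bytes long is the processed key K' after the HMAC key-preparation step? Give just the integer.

64

Key is 16 ≤ 64 bytes, zero-padded: |K'| = 64.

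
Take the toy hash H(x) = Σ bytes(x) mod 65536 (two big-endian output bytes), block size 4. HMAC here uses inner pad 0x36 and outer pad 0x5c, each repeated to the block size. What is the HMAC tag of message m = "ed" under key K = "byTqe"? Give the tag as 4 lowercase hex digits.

Key "byTqe" = 62 79 54 71 65 is 5 bytes > B = 4, so hash it first: H(key) = 02 05, then zero-pad to 4 bytes: K' = 02 05 00 00.
K' ⊕ ipad = 34 33 36 36.  K' ⊕ opad = 5e 59 5c 5c.
Inner input = (K'⊕ipad) ∥ m = 34 33 36 36 ∥ 65 64.
Inner hash: sum = 52+51+54+54+101+100 = 412 → 01 9c.
Outer input = (K'⊕opad) ∥ inner = 5e 59 5c 5c ∥ 01 9c.
Outer hash (tag): sum = 94+89+92+92+1+156 = 524 → 02 0c.

020c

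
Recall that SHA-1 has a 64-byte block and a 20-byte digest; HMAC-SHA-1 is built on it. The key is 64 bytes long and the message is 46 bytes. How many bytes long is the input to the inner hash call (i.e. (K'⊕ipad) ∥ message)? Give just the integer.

Key is 64 ≤ 64 bytes, zero-padded: |K'| = 64.
Inner input = (K'⊕ipad) ∥ m → 64 + 46 = 110 bytes.

110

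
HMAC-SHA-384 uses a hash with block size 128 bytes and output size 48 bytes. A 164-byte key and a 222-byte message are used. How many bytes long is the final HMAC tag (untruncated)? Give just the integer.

The tag is one SHA-384 digest: 48 bytes.

48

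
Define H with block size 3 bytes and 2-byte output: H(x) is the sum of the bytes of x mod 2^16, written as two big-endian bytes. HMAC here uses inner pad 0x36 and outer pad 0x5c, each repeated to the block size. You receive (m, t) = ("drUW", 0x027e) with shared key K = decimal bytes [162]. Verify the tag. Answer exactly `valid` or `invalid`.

Key decimal bytes [162] = a2 is 1 byte ≤ B = 3; zero-pad to 3 bytes: K' = a2 00 00.
K' ⊕ ipad = 94 36 36; K' ⊕ opad = fe 5c 5c.
Inner hash: sum = 148+54+54+100+114+85+87 = 642 → 02 82.
Outer hash (recomputed tag): sum = 254+92+92+2+130 = 570 → 02 3a.
Recomputed tag = 023a; claimed = 027e → mismatch.

invalid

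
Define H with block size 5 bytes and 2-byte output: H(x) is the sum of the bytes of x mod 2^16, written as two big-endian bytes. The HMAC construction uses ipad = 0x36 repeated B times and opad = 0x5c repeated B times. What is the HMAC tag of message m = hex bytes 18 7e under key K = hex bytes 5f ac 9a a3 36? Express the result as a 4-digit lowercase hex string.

Key hex bytes 5f ac 9a a3 36 is exactly B = 5 bytes: K' = 5f ac 9a a3 36.
K' ⊕ ipad = 69 9a ac 95 00.  K' ⊕ opad = 03 f0 c6 ff 6a.
Inner input = (K'⊕ipad) ∥ m = 69 9a ac 95 00 ∥ 18 7e.
Inner hash: sum = 105+154+172+149+0+24+126 = 730 → 02 da.
Outer input = (K'⊕opad) ∥ inner = 03 f0 c6 ff 6a ∥ 02 da.
Outer hash (tag): sum = 3+240+198+255+106+2+218 = 1022 → 03 fe.

03fe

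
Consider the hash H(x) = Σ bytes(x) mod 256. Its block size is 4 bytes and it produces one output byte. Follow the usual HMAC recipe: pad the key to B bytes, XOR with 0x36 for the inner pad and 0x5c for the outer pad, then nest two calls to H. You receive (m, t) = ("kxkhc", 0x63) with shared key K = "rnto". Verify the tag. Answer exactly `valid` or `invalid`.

Key "rnto" = 72 6e 74 6f is exactly B = 4 bytes: K' = 72 6e 74 6f.
K' ⊕ ipad = 44 58 42 59; K' ⊕ opad = 2e 32 28 33.
Inner hash: sum = 68+88+66+89+107+120+107+104+99 = 848; mod 256 = 80 → 50.
Outer hash (recomputed tag): sum = 46+50+40+51+80 = 267; mod 256 = 11 → 0b.
Recomputed tag = 0b; claimed = 63 → mismatch.

invalid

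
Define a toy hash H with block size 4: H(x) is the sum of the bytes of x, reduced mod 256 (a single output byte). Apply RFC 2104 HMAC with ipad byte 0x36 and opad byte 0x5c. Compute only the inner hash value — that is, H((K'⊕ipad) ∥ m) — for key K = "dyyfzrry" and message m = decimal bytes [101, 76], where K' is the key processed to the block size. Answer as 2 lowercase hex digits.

f8

Key "dyyfzrry" = 64 79 79 66 7a 72 72 79 is 8 bytes > B = 4, so hash it first: H(key) = 93, then zero-pad to 4 bytes: K' = 93 00 00 00.
K' ⊕ ipad = a5 36 36 36.
Inner input = a5 36 36 36 ∥ 65 4c.
Inner hash: sum = 165+54+54+54+101+76 = 504; mod 256 = 248 → f8.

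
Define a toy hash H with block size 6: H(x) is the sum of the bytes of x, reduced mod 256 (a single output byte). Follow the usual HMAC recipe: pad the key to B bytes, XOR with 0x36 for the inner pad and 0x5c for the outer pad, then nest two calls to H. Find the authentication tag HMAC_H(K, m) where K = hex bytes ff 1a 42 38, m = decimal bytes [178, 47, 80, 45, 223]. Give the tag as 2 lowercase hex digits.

Key hex bytes ff 1a 42 38 is 4 bytes ≤ B = 6; zero-pad to 6 bytes: K' = ff 1a 42 38 00 00.
K' ⊕ ipad = c9 2c 74 0e 36 36.  K' ⊕ opad = a3 46 1e 64 5c 5c.
Inner input = (K'⊕ipad) ∥ m = c9 2c 74 0e 36 36 ∥ b2 2f 50 2d df.
Inner hash: sum = 201+44+116+14+54+54+178+47+80+45+223 = 1056; mod 256 = 32 → 20.
Outer input = (K'⊕opad) ∥ inner = a3 46 1e 64 5c 5c ∥ 20.
Outer hash (tag): sum = 163+70+30+100+92+92+32 = 579; mod 256 = 67 → 43.

43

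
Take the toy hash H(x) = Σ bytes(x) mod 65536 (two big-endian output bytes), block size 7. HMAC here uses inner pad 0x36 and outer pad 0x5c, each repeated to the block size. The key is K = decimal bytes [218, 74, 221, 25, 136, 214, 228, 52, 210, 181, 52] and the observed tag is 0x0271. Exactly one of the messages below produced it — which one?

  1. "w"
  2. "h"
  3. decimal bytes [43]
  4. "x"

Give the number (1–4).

Key decimal bytes [218, 74, 221, 25, 136, 214, 228, 52, 210, 181, 52] = da 4a dd 19 88 d6 e4 34 d2 b5 34 is 11 bytes > B = 7, so hash it first: H(key) = 06 4b, then zero-pad to 7 bytes: K' = 06 4b 00 00 00 00 00.
K' ⊕ ipad = 30 7d 36 36 36 36 36; K' ⊕ opad = 5a 17 5c 5c 5c 5c 5c.
m1: inner = H(30 7d 36 36 36 36 36 77) = 02 32; tag = H(5a 17 5c 5c 5c 5c 5c 02 32) = 0271 ← matches
m2: inner = H(30 7d 36 36 36 36 36 68) = 02 23; tag = H(5a 17 5c 5c 5c 5c 5c 02 23) = 0262
m3: inner = H(30 7d 36 36 36 36 36 2b) = 01 e6; tag = H(5a 17 5c 5c 5c 5c 5c 01 e6) = 0324
m4: inner = H(30 7d 36 36 36 36 36 78) = 02 33; tag = H(5a 17 5c 5c 5c 5c 5c 02 33) = 0272

1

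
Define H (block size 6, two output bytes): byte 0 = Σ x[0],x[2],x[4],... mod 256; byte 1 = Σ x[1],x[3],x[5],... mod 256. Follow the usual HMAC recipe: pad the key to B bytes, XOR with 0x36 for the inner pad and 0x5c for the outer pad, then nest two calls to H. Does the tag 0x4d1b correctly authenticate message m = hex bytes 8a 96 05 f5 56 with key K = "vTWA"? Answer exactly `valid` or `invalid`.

valid

Key "vTWA" = 76 54 57 41 is 4 bytes ≤ B = 6; zero-pad to 6 bytes: K' = 76 54 57 41 00 00.
K' ⊕ ipad = 40 62 61 77 36 36; K' ⊕ opad = 2a 08 0b 1d 5c 5c.
Inner hash: even-index sum = 444 mod 256 = 188; odd-index sum = 666 mod 256 = 154 → bc 9a.
Outer hash (recomputed tag): even-index sum = 333 mod 256 = 77; odd-index sum = 283 mod 256 = 27 → 4d 1b.
Recomputed tag = 4d1b; claimed = 4d1b → match.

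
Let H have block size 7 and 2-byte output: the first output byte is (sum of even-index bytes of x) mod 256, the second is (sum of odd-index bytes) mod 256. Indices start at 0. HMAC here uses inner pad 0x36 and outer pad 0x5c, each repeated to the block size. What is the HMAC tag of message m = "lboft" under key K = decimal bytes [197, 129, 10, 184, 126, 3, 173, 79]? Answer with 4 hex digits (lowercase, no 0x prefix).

32c5

Key decimal bytes [197, 129, 10, 184, 126, 3, 173, 79] = c5 81 0a b8 7e 03 ad 4f is 8 bytes > B = 7, so hash it first: H(key) = fa 8b, then zero-pad to 7 bytes: K' = fa 8b 00 00 00 00 00.
K' ⊕ ipad = cc bd 36 36 36 36 36.  K' ⊕ opad = a6 d7 5c 5c 5c 5c 5c.
Inner input = (K'⊕ipad) ∥ m = cc bd 36 36 36 36 36 ∥ 6c 62 6f 66 74.
Inner hash: even-index sum = 566 mod 256 = 54; odd-index sum = 632 mod 256 = 120 → 36 78.
Outer input = (K'⊕opad) ∥ inner = a6 d7 5c 5c 5c 5c 5c ∥ 36 78.
Outer hash (tag): even-index sum = 562 mod 256 = 50; odd-index sum = 453 mod 256 = 197 → 32 c5.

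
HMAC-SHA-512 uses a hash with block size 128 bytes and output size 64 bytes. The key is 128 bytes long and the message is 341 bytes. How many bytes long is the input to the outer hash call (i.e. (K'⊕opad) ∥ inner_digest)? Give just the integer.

Key is 128 ≤ 128 bytes, zero-padded: |K'| = 128.
Outer input = (K'⊕opad) ∥ H(inner) → 128 + 64 = 192 bytes.

192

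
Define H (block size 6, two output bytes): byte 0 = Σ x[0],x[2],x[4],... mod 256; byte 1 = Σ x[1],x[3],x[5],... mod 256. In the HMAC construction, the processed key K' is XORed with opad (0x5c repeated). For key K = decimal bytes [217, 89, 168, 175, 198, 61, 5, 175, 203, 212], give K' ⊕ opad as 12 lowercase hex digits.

4b945c5c5c5c

Key decimal bytes [217, 89, 168, 175, 198, 61, 5, 175, 203, 212] = d9 59 a8 af c6 3d 05 af cb d4 is 10 bytes > B = 6, so hash it first: H(key) = 17 c8, then zero-pad to 6 bytes: K' = 17 c8 00 00 00 00.
XOR each byte with 0x5c: 17⊕5c=4b, c8⊕5c=94, 00⊕5c=5c, 00⊕5c=5c, 00⊕5c=5c, 00⊕5c=5c.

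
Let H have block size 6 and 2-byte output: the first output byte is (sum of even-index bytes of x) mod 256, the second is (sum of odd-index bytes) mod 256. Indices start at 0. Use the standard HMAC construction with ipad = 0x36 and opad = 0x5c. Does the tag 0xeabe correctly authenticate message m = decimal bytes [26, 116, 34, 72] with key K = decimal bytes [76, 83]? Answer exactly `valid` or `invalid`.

Key decimal bytes [76, 83] = 4c 53 is 2 bytes ≤ B = 6; zero-pad to 6 bytes: K' = 4c 53 00 00 00 00.
K' ⊕ ipad = 7a 65 36 36 36 36; K' ⊕ opad = 10 0f 5c 5c 5c 5c.
Inner hash: even-index sum = 290 mod 256 = 34; odd-index sum = 397 mod 256 = 141 → 22 8d.
Outer hash (recomputed tag): even-index sum = 234 mod 256 = 234; odd-index sum = 340 mod 256 = 84 → ea 54.
Recomputed tag = ea54; claimed = eabe → mismatch.

invalid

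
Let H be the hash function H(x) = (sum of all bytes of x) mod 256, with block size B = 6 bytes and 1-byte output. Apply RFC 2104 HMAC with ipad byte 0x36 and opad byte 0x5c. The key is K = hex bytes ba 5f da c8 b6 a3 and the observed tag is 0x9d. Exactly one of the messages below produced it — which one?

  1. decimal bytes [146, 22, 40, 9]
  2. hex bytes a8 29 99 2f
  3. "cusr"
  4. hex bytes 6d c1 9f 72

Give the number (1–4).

Key hex bytes ba 5f da c8 b6 a3 is exactly B = 6 bytes: K' = ba 5f da c8 b6 a3.
K' ⊕ ipad = 8c 69 ec fe 80 95; K' ⊕ opad = e6 03 86 94 ea ff.
m1: inner = H(8c 69 ec fe 80 95 92 16 28 09) = cd; tag = H(e6 03 86 94 ea ff cd) = b9
m2: inner = H(8c 69 ec fe 80 95 a8 29 99 2f) = 8d; tag = H(e6 03 86 94 ea ff 8d) = 79
m3: inner = H(8c 69 ec fe 80 95 63 75 73 72) = b1; tag = H(e6 03 86 94 ea ff b1) = 9d ← matches
m4: inner = H(8c 69 ec fe 80 95 6d c1 9f 72) = 33; tag = H(e6 03 86 94 ea ff 33) = 1f

3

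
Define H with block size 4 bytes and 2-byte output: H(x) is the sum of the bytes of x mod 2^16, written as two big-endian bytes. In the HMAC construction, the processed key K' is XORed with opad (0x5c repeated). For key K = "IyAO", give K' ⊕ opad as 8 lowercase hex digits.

Key "IyAO" = 49 79 41 4f is exactly B = 4 bytes: K' = 49 79 41 4f.
XOR each byte with 0x5c: 49⊕5c=15, 79⊕5c=25, 41⊕5c=1d, 4f⊕5c=13.

15251d13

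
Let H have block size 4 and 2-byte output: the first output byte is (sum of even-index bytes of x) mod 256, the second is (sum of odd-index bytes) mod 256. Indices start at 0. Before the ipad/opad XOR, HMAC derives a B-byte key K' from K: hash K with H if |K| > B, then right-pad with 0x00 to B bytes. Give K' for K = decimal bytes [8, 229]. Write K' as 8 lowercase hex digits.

08e50000

Key decimal bytes [8, 229] = 08 e5 is 2 bytes ≤ B = 4; zero-pad to 4 bytes: K' = 08 e5 00 00.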